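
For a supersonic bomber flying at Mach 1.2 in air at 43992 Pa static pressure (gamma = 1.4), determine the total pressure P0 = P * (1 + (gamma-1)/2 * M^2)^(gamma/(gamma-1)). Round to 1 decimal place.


Step 1: (gamma-1)/2 * M^2 = 0.2 * 1.44 = 0.288
Step 2: 1 + 0.288 = 1.288
Step 3: Exponent gamma/(gamma-1) = 3.5
Step 4: P0 = 43992 * 1.288^3.5 = 106679.1 Pa

106679.1


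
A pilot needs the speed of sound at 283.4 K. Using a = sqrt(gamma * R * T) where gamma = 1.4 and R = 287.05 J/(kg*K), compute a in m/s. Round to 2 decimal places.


Step 1: gamma * R * T = 1.4 * 287.05 * 283.4 = 113889.958
Step 2: a = sqrt(113889.958) = 337.48 m/s

337.48


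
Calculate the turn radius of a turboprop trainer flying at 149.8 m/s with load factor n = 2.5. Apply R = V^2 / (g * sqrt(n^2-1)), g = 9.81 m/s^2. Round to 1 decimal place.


Step 1: V^2 = 149.8^2 = 22440.04
Step 2: n^2 - 1 = 2.5^2 - 1 = 5.25
Step 3: sqrt(5.25) = 2.291288
Step 4: R = 22440.04 / (9.81 * 2.291288) = 998.3 m

998.3


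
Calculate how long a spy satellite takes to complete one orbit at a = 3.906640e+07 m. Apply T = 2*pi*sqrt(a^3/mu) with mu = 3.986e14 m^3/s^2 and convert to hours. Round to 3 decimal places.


Step 1: a^3 / mu = 5.962250e+22 / 3.986e14 = 1.495798e+08
Step 2: sqrt(1.495798e+08) = 12230.2812 s
Step 3: T = 2*pi * 12230.2812 = 76845.12 s
Step 4: T in hours = 76845.12 / 3600 = 21.346 hours

21.346


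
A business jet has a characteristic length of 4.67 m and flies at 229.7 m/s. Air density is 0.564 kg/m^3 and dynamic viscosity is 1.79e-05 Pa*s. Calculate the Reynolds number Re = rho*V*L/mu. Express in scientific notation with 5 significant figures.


Step 1: Numerator = rho * V * L = 0.564 * 229.7 * 4.67 = 605.002236
Step 2: Re = 605.002236 / 1.79e-05
Step 3: Re = 3.3799e+07

3.3799e+07


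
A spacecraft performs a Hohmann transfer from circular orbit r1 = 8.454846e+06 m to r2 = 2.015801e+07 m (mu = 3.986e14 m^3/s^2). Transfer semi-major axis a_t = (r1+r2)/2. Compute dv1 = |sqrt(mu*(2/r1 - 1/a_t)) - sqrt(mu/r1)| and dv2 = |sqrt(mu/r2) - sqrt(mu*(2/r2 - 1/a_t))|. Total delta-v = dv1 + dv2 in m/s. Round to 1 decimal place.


Step 1: Transfer semi-major axis a_t = (8.454846e+06 + 2.015801e+07) / 2 = 1.430643e+07 m
Step 2: v1 (circular at r1) = sqrt(mu/r1) = 6866.19 m/s
Step 3: v_t1 = sqrt(mu*(2/r1 - 1/a_t)) = 8150.31 m/s
Step 4: dv1 = |8150.31 - 6866.19| = 1284.12 m/s
Step 5: v2 (circular at r2) = 4446.77 m/s, v_t2 = 3418.47 m/s
Step 6: dv2 = |4446.77 - 3418.47| = 1028.3 m/s
Step 7: Total delta-v = 1284.12 + 1028.3 = 2312.4 m/s

2312.4


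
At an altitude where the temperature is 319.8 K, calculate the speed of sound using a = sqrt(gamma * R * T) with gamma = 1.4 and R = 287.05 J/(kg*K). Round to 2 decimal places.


Step 1: gamma * R * T = 1.4 * 287.05 * 319.8 = 128518.026
Step 2: a = sqrt(128518.026) = 358.49 m/s

358.49


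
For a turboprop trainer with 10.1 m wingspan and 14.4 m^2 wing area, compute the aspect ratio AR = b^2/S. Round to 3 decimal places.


Step 1: b^2 = 10.1^2 = 102.01
Step 2: AR = 102.01 / 14.4 = 7.084

7.084


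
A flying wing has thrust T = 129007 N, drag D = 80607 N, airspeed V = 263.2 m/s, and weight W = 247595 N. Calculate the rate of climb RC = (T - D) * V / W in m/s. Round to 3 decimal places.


Step 1: Excess thrust = T - D = 129007 - 80607 = 48400 N
Step 2: Excess power = 48400 * 263.2 = 12738880.0 W
Step 3: RC = 12738880.0 / 247595 = 51.450 m/s

51.450


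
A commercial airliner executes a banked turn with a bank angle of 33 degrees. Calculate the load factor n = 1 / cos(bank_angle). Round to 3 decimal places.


Step 1: Convert 33 degrees to radians = 0.575959
Step 2: cos(33 deg) = 0.838671
Step 3: n = 1 / 0.838671 = 1.192

1.192


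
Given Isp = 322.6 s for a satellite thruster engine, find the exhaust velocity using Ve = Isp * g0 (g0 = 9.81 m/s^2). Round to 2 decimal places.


Step 1: Ve = Isp * g0 = 322.6 * 9.81
Step 2: Ve = 3164.71 m/s

3164.71


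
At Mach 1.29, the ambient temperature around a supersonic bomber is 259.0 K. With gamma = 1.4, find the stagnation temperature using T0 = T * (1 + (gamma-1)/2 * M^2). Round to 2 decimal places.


Step 1: (gamma-1)/2 = 0.2
Step 2: M^2 = 1.6641
Step 3: 1 + 0.2 * 1.6641 = 1.33282
Step 4: T0 = 259.0 * 1.33282 = 345.20 K

345.20


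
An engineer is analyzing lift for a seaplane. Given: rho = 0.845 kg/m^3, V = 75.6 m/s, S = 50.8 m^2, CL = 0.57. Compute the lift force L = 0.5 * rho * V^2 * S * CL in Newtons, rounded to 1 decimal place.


Step 1: Calculate dynamic pressure q = 0.5 * 0.845 * 75.6^2 = 0.5 * 0.845 * 5715.36 = 2414.7396 Pa
Step 2: Multiply by wing area and lift coefficient: L = 2414.7396 * 50.8 * 0.57
Step 3: L = 122668.7717 * 0.57 = 69921.2 N

69921.2


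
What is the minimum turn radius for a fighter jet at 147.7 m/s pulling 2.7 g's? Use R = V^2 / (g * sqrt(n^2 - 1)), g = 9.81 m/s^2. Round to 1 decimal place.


Step 1: V^2 = 147.7^2 = 21815.29
Step 2: n^2 - 1 = 2.7^2 - 1 = 6.29
Step 3: sqrt(6.29) = 2.507987
Step 4: R = 21815.29 / (9.81 * 2.507987) = 886.7 m

886.7


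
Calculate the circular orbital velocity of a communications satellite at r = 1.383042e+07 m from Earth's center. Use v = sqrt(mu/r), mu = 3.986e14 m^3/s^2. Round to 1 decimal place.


Step 1: mu / r = 3.986e14 / 1.383042e+07 = 28820527.5039
Step 2: v = sqrt(28820527.5039) = 5368.5 m/s

5368.5


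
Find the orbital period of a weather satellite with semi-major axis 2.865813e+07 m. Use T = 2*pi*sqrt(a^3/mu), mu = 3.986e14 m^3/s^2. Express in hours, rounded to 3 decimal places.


Step 1: a^3 / mu = 2.353659e+22 / 3.986e14 = 5.904814e+07
Step 2: sqrt(5.904814e+07) = 7684.279 s
Step 3: T = 2*pi * 7684.279 = 48281.75 s
Step 4: T in hours = 48281.75 / 3600 = 13.412 hours

13.412


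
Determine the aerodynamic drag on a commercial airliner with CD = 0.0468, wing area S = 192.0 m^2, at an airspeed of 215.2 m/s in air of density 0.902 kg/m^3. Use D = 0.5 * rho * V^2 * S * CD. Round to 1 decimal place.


Step 1: Dynamic pressure q = 0.5 * 0.902 * 215.2^2 = 20886.279 Pa
Step 2: Drag D = q * S * CD = 20886.279 * 192.0 * 0.0468
Step 3: D = 187675.7 N

187675.7


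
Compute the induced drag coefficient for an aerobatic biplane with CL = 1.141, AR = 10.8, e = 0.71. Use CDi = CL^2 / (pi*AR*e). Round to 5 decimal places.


Step 1: CL^2 = 1.141^2 = 1.301881
Step 2: pi * AR * e = 3.14159 * 10.8 * 0.71 = 24.089732
Step 3: CDi = 1.301881 / 24.089732 = 0.05404

0.05404


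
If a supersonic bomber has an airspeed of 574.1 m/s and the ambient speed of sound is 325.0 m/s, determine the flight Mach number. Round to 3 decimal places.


Step 1: M = V / a = 574.1 / 325.0
Step 2: M = 1.766

1.766


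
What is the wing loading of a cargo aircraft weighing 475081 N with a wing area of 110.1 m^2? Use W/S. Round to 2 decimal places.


Step 1: Wing loading = W / S = 475081 / 110.1
Step 2: Wing loading = 4315.00 N/m^2

4315.00


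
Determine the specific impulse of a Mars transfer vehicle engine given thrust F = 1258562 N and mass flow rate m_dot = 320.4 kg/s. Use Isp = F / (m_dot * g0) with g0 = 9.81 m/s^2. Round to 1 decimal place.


Step 1: m_dot * g0 = 320.4 * 9.81 = 3143.12
Step 2: Isp = 1258562 / 3143.12 = 400.4 s

400.4


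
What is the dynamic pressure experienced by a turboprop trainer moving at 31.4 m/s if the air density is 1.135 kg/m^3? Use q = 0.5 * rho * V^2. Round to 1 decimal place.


Step 1: V^2 = 31.4^2 = 985.96
Step 2: q = 0.5 * 1.135 * 985.96
Step 3: q = 559.5 Pa

559.5


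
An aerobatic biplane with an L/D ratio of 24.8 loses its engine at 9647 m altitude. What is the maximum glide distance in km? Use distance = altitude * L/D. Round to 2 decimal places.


Step 1: Glide distance = altitude * L/D = 9647 * 24.8 = 239245.6 m
Step 2: Convert to km: 239245.6 / 1000 = 239.25 km

239.25


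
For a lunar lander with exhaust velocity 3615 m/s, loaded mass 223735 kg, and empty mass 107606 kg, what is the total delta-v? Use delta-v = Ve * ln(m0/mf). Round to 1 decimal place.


Step 1: Mass ratio m0/mf = 223735 / 107606 = 2.079206
Step 2: ln(2.079206) = 0.731986
Step 3: delta-v = 3615 * 0.731986 = 2646.1 m/s

2646.1


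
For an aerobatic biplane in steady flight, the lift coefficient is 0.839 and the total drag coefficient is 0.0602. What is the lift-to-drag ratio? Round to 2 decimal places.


Step 1: L/D = CL / CD = 0.839 / 0.0602
Step 2: L/D = 13.94

13.94


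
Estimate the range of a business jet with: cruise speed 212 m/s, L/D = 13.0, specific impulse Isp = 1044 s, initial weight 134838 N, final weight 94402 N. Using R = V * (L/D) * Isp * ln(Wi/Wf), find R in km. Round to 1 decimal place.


Step 1: Coefficient = V * (L/D) * Isp = 212 * 13.0 * 1044 = 2877264.0 m
Step 2: Wi/Wf = 134838 / 94402 = 1.428338
Step 3: ln(1.428338) = 0.356512
Step 4: R = 2877264.0 * 0.356512 = 1025778.6 m = 1025.8 km

1025.8


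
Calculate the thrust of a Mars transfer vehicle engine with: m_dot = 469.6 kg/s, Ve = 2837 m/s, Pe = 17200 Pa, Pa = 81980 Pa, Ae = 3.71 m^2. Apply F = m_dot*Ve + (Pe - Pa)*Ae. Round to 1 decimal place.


Step 1: Momentum thrust = m_dot * Ve = 469.6 * 2837 = 1332255.2 N
Step 2: Pressure thrust = (Pe - Pa) * Ae = (17200 - 81980) * 3.71 = -240333.80 N
Step 3: Total thrust F = 1332255.2 + -240333.80 = 1091921.4 N

1091921.4


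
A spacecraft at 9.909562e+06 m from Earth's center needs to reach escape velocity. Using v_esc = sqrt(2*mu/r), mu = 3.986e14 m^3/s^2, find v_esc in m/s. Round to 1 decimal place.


Step 1: 2*mu/r = 2 * 3.986e14 / 9.909562e+06 = 80447551.5669
Step 2: v_esc = sqrt(80447551.5669) = 8969.3 m/s

8969.3


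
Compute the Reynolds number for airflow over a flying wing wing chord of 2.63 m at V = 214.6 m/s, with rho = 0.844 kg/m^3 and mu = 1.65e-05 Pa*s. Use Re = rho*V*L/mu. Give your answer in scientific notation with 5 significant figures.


Step 1: Numerator = rho * V * L = 0.844 * 214.6 * 2.63 = 476.351912
Step 2: Re = 476.351912 / 1.65e-05
Step 3: Re = 2.8870e+07

2.8870e+07


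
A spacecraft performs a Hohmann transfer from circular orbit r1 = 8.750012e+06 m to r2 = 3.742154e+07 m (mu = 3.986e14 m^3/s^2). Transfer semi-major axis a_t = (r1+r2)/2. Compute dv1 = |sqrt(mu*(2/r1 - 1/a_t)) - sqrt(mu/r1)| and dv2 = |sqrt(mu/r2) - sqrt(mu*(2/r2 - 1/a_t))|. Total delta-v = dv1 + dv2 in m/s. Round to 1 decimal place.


Step 1: Transfer semi-major axis a_t = (8.750012e+06 + 3.742154e+07) / 2 = 2.308578e+07 m
Step 2: v1 (circular at r1) = sqrt(mu/r1) = 6749.39 m/s
Step 3: v_t1 = sqrt(mu*(2/r1 - 1/a_t)) = 8593.16 m/s
Step 4: dv1 = |8593.16 - 6749.39| = 1843.77 m/s
Step 5: v2 (circular at r2) = 3263.68 m/s, v_t2 = 2009.28 m/s
Step 6: dv2 = |3263.68 - 2009.28| = 1254.4 m/s
Step 7: Total delta-v = 1843.77 + 1254.4 = 3098.2 m/s

3098.2


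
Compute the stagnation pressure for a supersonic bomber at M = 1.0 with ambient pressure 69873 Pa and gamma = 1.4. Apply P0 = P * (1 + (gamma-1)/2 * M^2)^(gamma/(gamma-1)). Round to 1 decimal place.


Step 1: (gamma-1)/2 * M^2 = 0.2 * 1.0 = 0.2
Step 2: 1 + 0.2 = 1.2
Step 3: Exponent gamma/(gamma-1) = 3.5
Step 4: P0 = 69873 * 1.2^3.5 = 132264.6 Pa

132264.6


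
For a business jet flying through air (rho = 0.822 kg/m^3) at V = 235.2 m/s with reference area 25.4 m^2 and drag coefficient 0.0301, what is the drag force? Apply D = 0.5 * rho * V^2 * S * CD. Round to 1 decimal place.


Step 1: Dynamic pressure q = 0.5 * 0.822 * 235.2^2 = 22736.1254 Pa
Step 2: Drag D = q * S * CD = 22736.1254 * 25.4 * 0.0301
Step 3: D = 17382.7 N

17382.7


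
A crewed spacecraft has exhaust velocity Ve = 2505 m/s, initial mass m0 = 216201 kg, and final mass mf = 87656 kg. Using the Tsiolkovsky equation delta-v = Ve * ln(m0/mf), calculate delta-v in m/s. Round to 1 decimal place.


Step 1: Mass ratio m0/mf = 216201 / 87656 = 2.466471
Step 2: ln(2.466471) = 0.902788
Step 3: delta-v = 2505 * 0.902788 = 2261.5 m/s

2261.5


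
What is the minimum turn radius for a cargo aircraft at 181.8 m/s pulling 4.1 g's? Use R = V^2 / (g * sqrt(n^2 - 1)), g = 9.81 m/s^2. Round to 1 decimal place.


Step 1: V^2 = 181.8^2 = 33051.24
Step 2: n^2 - 1 = 4.1^2 - 1 = 15.81
Step 3: sqrt(15.81) = 3.976179
Step 4: R = 33051.24 / (9.81 * 3.976179) = 847.3 m

847.3


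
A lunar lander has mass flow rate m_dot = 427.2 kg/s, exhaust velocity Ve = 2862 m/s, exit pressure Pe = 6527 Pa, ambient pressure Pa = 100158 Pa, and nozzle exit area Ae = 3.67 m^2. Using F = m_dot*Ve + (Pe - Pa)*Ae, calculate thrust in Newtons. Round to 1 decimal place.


Step 1: Momentum thrust = m_dot * Ve = 427.2 * 2862 = 1222646.4 N
Step 2: Pressure thrust = (Pe - Pa) * Ae = (6527 - 100158) * 3.67 = -343625.77 N
Step 3: Total thrust F = 1222646.4 + -343625.77 = 879020.6 N

879020.6


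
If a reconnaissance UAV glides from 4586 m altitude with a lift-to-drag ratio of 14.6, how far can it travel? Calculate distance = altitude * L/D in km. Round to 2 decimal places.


Step 1: Glide distance = altitude * L/D = 4586 * 14.6 = 66955.6 m
Step 2: Convert to km: 66955.6 / 1000 = 66.96 km

66.96


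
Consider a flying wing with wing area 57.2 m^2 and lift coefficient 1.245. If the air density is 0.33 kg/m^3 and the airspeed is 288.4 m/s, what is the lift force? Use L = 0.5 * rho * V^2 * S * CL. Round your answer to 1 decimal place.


Step 1: Calculate dynamic pressure q = 0.5 * 0.33 * 288.4^2 = 0.5 * 0.33 * 83174.56 = 13723.8024 Pa
Step 2: Multiply by wing area and lift coefficient: L = 13723.8024 * 57.2 * 1.245
Step 3: L = 785001.4973 * 1.245 = 977326.9 N

977326.9


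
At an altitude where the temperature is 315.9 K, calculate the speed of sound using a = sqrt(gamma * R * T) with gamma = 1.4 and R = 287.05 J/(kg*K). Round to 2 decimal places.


Step 1: gamma * R * T = 1.4 * 287.05 * 315.9 = 126950.733
Step 2: a = sqrt(126950.733) = 356.30 m/s

356.30


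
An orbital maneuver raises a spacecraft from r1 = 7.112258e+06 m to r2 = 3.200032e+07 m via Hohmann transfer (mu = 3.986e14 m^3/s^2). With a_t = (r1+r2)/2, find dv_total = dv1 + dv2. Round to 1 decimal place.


Step 1: Transfer semi-major axis a_t = (7.112258e+06 + 3.200032e+07) / 2 = 1.955629e+07 m
Step 2: v1 (circular at r1) = sqrt(mu/r1) = 7486.26 m/s
Step 3: v_t1 = sqrt(mu*(2/r1 - 1/a_t)) = 9576.32 m/s
Step 4: dv1 = |9576.32 - 7486.26| = 2090.06 m/s
Step 5: v2 (circular at r2) = 3529.32 m/s, v_t2 = 2128.39 m/s
Step 6: dv2 = |3529.32 - 2128.39| = 1400.93 m/s
Step 7: Total delta-v = 2090.06 + 1400.93 = 3491.0 m/s

3491.0


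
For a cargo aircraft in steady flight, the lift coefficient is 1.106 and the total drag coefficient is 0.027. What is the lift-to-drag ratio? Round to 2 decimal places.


Step 1: L/D = CL / CD = 1.106 / 0.027
Step 2: L/D = 40.96

40.96


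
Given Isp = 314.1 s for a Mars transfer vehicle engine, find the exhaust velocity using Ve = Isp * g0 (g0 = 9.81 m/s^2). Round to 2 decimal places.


Step 1: Ve = Isp * g0 = 314.1 * 9.81
Step 2: Ve = 3081.32 m/s

3081.32


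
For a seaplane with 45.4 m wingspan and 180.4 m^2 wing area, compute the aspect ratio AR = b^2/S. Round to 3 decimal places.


Step 1: b^2 = 45.4^2 = 2061.16
Step 2: AR = 2061.16 / 180.4 = 11.425

11.425


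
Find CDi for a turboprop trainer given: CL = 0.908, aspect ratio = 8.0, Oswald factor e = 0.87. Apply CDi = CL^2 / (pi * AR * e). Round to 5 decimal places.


Step 1: CL^2 = 0.908^2 = 0.824464
Step 2: pi * AR * e = 3.14159 * 8.0 * 0.87 = 21.865485
Step 3: CDi = 0.824464 / 21.865485 = 0.03771

0.03771


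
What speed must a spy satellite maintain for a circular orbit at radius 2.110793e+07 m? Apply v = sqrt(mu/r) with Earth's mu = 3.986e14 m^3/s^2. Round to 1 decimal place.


Step 1: mu / r = 3.986e14 / 2.110793e+07 = 18883898.1369
Step 2: v = sqrt(18883898.1369) = 4345.6 m/s

4345.6


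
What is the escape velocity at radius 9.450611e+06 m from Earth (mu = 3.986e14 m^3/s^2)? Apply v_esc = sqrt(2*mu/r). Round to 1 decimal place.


Step 1: 2*mu/r = 2 * 3.986e14 / 9.450611e+06 = 84354334.3388
Step 2: v_esc = sqrt(84354334.3388) = 9184.5 m/s

9184.5


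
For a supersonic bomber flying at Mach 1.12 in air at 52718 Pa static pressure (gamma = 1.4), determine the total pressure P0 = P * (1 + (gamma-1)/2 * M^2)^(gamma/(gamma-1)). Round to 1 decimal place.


Step 1: (gamma-1)/2 * M^2 = 0.2 * 1.2544 = 0.25088
Step 2: 1 + 0.25088 = 1.25088
Step 3: Exponent gamma/(gamma-1) = 3.5
Step 4: P0 = 52718 * 1.25088^3.5 = 115402.1 Pa

115402.1


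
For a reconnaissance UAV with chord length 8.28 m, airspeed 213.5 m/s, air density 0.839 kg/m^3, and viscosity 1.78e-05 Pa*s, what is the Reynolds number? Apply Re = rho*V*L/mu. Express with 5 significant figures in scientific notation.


Step 1: Numerator = rho * V * L = 0.839 * 213.5 * 8.28 = 1483.16742
Step 2: Re = 1483.16742 / 1.78e-05
Step 3: Re = 8.3324e+07

8.3324e+07


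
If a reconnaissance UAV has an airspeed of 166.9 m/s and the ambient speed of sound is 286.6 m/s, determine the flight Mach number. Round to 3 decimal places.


Step 1: M = V / a = 166.9 / 286.6
Step 2: M = 0.582

0.582


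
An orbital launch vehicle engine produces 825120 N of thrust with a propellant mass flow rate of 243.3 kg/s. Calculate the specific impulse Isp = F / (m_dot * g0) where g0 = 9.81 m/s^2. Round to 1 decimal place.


Step 1: m_dot * g0 = 243.3 * 9.81 = 2386.77
Step 2: Isp = 825120 / 2386.77 = 345.7 s

345.7


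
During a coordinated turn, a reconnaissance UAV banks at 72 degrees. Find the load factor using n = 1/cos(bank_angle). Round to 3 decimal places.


Step 1: Convert 72 degrees to radians = 1.256637
Step 2: cos(72 deg) = 0.309017
Step 3: n = 1 / 0.309017 = 3.236

3.236


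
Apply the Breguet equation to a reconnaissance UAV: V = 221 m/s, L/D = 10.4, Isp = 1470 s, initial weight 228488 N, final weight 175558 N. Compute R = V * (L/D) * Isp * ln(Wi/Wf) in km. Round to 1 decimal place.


Step 1: Coefficient = V * (L/D) * Isp = 221 * 10.4 * 1470 = 3378648.0 m
Step 2: Wi/Wf = 228488 / 175558 = 1.301496
Step 3: ln(1.301496) = 0.263514
Step 4: R = 3378648.0 * 0.263514 = 890321.8 m = 890.3 km

890.3


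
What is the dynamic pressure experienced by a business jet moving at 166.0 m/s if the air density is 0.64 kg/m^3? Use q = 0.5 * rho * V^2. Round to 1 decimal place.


Step 1: V^2 = 166.0^2 = 27556.0
Step 2: q = 0.5 * 0.64 * 27556.0
Step 3: q = 8817.9 Pa

8817.9


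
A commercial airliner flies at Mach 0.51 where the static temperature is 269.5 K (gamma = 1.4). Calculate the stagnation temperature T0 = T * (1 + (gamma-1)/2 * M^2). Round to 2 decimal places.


Step 1: (gamma-1)/2 = 0.2
Step 2: M^2 = 0.2601
Step 3: 1 + 0.2 * 0.2601 = 1.05202
Step 4: T0 = 269.5 * 1.05202 = 283.52 K

283.52


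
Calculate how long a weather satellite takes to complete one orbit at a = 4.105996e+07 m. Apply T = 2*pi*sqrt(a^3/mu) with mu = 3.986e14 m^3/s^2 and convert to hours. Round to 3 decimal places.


Step 1: a^3 / mu = 6.922382e+22 / 3.986e14 = 1.736674e+08
Step 2: sqrt(1.736674e+08) = 13178.2923 s
Step 3: T = 2*pi * 13178.2923 = 82801.65 s
Step 4: T in hours = 82801.65 / 3600 = 23.000 hours

23.000


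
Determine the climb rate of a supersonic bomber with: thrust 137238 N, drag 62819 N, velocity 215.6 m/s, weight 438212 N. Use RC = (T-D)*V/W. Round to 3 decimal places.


Step 1: Excess thrust = T - D = 137238 - 62819 = 74419 N
Step 2: Excess power = 74419 * 215.6 = 16044736.4 W
Step 3: RC = 16044736.4 / 438212 = 36.614 m/s

36.614


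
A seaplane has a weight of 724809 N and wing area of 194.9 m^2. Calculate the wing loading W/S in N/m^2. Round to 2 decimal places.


Step 1: Wing loading = W / S = 724809 / 194.9
Step 2: Wing loading = 3718.88 N/m^2

3718.88


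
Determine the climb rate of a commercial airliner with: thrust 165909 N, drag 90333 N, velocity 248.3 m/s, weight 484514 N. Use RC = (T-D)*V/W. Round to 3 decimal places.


Step 1: Excess thrust = T - D = 165909 - 90333 = 75576 N
Step 2: Excess power = 75576 * 248.3 = 18765520.8 W
Step 3: RC = 18765520.8 / 484514 = 38.731 m/s

38.731


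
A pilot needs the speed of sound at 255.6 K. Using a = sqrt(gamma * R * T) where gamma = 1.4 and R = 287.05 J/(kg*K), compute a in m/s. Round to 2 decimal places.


Step 1: gamma * R * T = 1.4 * 287.05 * 255.6 = 102717.972
Step 2: a = sqrt(102717.972) = 320.50 m/s

320.50


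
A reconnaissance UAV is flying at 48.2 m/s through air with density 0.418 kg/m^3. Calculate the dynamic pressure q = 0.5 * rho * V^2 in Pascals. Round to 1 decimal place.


Step 1: V^2 = 48.2^2 = 2323.24
Step 2: q = 0.5 * 0.418 * 2323.24
Step 3: q = 485.6 Pa

485.6


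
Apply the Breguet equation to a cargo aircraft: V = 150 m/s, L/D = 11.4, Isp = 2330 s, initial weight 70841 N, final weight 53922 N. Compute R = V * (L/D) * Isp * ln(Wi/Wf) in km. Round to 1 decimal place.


Step 1: Coefficient = V * (L/D) * Isp = 150 * 11.4 * 2330 = 3984300.0 m
Step 2: Wi/Wf = 70841 / 53922 = 1.313768
Step 3: ln(1.313768) = 0.272899
Step 4: R = 3984300.0 * 0.272899 = 1087313.0 m = 1087.3 km

1087.3


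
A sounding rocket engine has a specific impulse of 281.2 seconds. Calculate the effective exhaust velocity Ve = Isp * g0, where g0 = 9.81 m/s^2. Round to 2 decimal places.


Step 1: Ve = Isp * g0 = 281.2 * 9.81
Step 2: Ve = 2758.57 m/s

2758.57


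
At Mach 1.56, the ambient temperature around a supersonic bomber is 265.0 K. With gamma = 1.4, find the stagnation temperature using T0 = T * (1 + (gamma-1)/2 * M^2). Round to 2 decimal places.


Step 1: (gamma-1)/2 = 0.2
Step 2: M^2 = 2.4336
Step 3: 1 + 0.2 * 2.4336 = 1.48672
Step 4: T0 = 265.0 * 1.48672 = 393.98 K

393.98


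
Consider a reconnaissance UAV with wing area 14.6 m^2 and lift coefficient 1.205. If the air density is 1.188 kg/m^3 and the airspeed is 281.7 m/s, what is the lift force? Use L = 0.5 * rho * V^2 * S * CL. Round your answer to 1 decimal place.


Step 1: Calculate dynamic pressure q = 0.5 * 1.188 * 281.7^2 = 0.5 * 1.188 * 79354.89 = 47136.8047 Pa
Step 2: Multiply by wing area and lift coefficient: L = 47136.8047 * 14.6 * 1.205
Step 3: L = 688197.348 * 1.205 = 829277.8 N

829277.8


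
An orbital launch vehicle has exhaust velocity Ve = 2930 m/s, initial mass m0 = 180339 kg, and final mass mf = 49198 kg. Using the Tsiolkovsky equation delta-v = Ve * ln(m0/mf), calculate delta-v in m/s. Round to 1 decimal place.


Step 1: Mass ratio m0/mf = 180339 / 49198 = 3.665576
Step 2: ln(3.665576) = 1.298985
Step 3: delta-v = 2930 * 1.298985 = 3806.0 m/s

3806.0


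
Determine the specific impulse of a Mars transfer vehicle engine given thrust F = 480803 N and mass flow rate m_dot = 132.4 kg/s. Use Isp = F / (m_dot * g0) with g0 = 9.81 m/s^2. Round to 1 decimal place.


Step 1: m_dot * g0 = 132.4 * 9.81 = 1298.84
Step 2: Isp = 480803 / 1298.84 = 370.2 s

370.2


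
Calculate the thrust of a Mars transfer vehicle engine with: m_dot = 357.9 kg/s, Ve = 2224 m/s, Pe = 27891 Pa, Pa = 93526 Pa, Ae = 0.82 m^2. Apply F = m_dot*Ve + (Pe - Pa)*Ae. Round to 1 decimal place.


Step 1: Momentum thrust = m_dot * Ve = 357.9 * 2224 = 795969.6 N
Step 2: Pressure thrust = (Pe - Pa) * Ae = (27891 - 93526) * 0.82 = -53820.70 N
Step 3: Total thrust F = 795969.6 + -53820.70 = 742148.9 N

742148.9


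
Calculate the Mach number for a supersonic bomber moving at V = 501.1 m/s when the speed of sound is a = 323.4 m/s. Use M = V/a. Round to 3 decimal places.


Step 1: M = V / a = 501.1 / 323.4
Step 2: M = 1.549

1.549


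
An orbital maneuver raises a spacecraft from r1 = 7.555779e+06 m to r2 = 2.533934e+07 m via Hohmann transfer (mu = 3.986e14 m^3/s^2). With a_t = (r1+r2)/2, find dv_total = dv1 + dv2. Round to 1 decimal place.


Step 1: Transfer semi-major axis a_t = (7.555779e+06 + 2.533934e+07) / 2 = 1.644756e+07 m
Step 2: v1 (circular at r1) = sqrt(mu/r1) = 7263.22 m/s
Step 3: v_t1 = sqrt(mu*(2/r1 - 1/a_t)) = 9015.21 m/s
Step 4: dv1 = |9015.21 - 7263.22| = 1751.99 m/s
Step 5: v2 (circular at r2) = 3966.17 m/s, v_t2 = 2688.19 m/s
Step 6: dv2 = |3966.17 - 2688.19| = 1277.98 m/s
Step 7: Total delta-v = 1751.99 + 1277.98 = 3030.0 m/s

3030.0


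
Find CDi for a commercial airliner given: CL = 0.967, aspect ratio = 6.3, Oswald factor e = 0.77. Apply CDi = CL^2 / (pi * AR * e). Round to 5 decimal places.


Step 1: CL^2 = 0.967^2 = 0.935089
Step 2: pi * AR * e = 3.14159 * 6.3 * 0.77 = 15.239866
Step 3: CDi = 0.935089 / 15.239866 = 0.06136

0.06136


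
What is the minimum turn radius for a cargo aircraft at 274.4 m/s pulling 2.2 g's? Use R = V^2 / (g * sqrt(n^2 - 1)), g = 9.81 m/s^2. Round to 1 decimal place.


Step 1: V^2 = 274.4^2 = 75295.36
Step 2: n^2 - 1 = 2.2^2 - 1 = 3.84
Step 3: sqrt(3.84) = 1.959592
Step 4: R = 75295.36 / (9.81 * 1.959592) = 3916.8 m

3916.8


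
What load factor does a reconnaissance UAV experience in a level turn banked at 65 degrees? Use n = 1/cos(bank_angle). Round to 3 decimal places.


Step 1: Convert 65 degrees to radians = 1.134464
Step 2: cos(65 deg) = 0.422618
Step 3: n = 1 / 0.422618 = 2.366

2.366


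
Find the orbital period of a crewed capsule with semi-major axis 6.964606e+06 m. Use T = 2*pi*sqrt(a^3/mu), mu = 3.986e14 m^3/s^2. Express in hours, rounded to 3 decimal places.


Step 1: a^3 / mu = 3.378233e+20 / 3.986e14 = 8.475247e+05
Step 2: sqrt(8.475247e+05) = 920.611 s
Step 3: T = 2*pi * 920.611 = 5784.37 s
Step 4: T in hours = 5784.37 / 3600 = 1.607 hours

1.607


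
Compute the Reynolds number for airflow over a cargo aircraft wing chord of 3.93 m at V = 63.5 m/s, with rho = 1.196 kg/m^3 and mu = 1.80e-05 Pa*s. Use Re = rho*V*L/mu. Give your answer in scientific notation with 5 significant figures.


Step 1: Numerator = rho * V * L = 1.196 * 63.5 * 3.93 = 298.46778
Step 2: Re = 298.46778 / 1.80e-05
Step 3: Re = 1.6582e+07

1.6582e+07


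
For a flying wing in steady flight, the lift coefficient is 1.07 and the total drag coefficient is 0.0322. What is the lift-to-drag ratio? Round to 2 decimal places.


Step 1: L/D = CL / CD = 1.07 / 0.0322
Step 2: L/D = 33.23

33.23


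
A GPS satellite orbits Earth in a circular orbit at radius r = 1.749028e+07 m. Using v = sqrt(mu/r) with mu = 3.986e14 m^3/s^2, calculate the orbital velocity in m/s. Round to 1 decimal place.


Step 1: mu / r = 3.986e14 / 1.749028e+07 = 22789800.9637
Step 2: v = sqrt(22789800.9637) = 4773.9 m/s

4773.9


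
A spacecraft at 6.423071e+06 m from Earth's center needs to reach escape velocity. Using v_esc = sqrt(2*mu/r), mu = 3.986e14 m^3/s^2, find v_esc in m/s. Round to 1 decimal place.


Step 1: 2*mu/r = 2 * 3.986e14 / 6.423071e+06 = 124115084.5133
Step 2: v_esc = sqrt(124115084.5133) = 11140.7 m/s

11140.7


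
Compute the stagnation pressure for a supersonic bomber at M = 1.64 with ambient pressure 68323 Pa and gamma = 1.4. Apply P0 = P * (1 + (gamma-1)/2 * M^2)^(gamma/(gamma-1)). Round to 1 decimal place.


Step 1: (gamma-1)/2 * M^2 = 0.2 * 2.6896 = 0.53792
Step 2: 1 + 0.53792 = 1.53792
Step 3: Exponent gamma/(gamma-1) = 3.5
Step 4: P0 = 68323 * 1.53792^3.5 = 308201.7 Pa

308201.7


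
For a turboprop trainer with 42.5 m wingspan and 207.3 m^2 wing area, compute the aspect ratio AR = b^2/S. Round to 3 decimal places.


Step 1: b^2 = 42.5^2 = 1806.25
Step 2: AR = 1806.25 / 207.3 = 8.713

8.713


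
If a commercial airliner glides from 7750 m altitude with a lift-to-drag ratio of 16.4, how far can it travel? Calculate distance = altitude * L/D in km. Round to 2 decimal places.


Step 1: Glide distance = altitude * L/D = 7750 * 16.4 = 127100.0 m
Step 2: Convert to km: 127100.0 / 1000 = 127.10 km

127.10


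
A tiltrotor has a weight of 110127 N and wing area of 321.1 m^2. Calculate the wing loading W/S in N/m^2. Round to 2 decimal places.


Step 1: Wing loading = W / S = 110127 / 321.1
Step 2: Wing loading = 342.97 N/m^2

342.97


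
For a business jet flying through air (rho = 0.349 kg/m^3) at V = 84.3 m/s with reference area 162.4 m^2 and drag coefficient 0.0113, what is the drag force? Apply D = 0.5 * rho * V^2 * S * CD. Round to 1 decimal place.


Step 1: Dynamic pressure q = 0.5 * 0.349 * 84.3^2 = 1240.0825 Pa
Step 2: Drag D = q * S * CD = 1240.0825 * 162.4 * 0.0113
Step 3: D = 2275.7 N

2275.7


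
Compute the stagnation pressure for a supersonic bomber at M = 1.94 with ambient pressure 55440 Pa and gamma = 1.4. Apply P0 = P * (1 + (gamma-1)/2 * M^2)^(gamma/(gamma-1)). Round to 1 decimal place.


Step 1: (gamma-1)/2 * M^2 = 0.2 * 3.7636 = 0.75272
Step 2: 1 + 0.75272 = 1.75272
Step 3: Exponent gamma/(gamma-1) = 3.5
Step 4: P0 = 55440 * 1.75272^3.5 = 395200.2 Pa

395200.2


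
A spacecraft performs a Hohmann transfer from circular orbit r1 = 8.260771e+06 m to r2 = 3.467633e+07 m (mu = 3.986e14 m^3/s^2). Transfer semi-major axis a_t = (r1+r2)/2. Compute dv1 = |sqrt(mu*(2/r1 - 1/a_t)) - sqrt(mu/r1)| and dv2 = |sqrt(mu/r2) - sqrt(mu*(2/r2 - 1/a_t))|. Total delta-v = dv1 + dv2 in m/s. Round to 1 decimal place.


Step 1: Transfer semi-major axis a_t = (8.260771e+06 + 3.467633e+07) / 2 = 2.146855e+07 m
Step 2: v1 (circular at r1) = sqrt(mu/r1) = 6946.38 m/s
Step 3: v_t1 = sqrt(mu*(2/r1 - 1/a_t)) = 8828.23 m/s
Step 4: dv1 = |8828.23 - 6946.38| = 1881.85 m/s
Step 5: v2 (circular at r2) = 3390.41 m/s, v_t2 = 2103.11 m/s
Step 6: dv2 = |3390.41 - 2103.11| = 1287.3 m/s
Step 7: Total delta-v = 1881.85 + 1287.3 = 3169.2 m/s

3169.2


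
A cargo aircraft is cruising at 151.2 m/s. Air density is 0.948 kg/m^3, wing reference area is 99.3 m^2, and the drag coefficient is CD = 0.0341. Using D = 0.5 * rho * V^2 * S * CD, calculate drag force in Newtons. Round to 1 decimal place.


Step 1: Dynamic pressure q = 0.5 * 0.948 * 151.2^2 = 10836.3226 Pa
Step 2: Drag D = q * S * CD = 10836.3226 * 99.3 * 0.0341
Step 3: D = 36693.2 N

36693.2


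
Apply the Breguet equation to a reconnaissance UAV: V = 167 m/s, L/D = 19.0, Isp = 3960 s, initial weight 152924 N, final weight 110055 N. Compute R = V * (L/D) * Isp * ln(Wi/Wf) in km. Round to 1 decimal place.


Step 1: Coefficient = V * (L/D) * Isp = 167 * 19.0 * 3960 = 12565080.0 m
Step 2: Wi/Wf = 152924 / 110055 = 1.389523
Step 3: ln(1.389523) = 0.328961
Step 4: R = 12565080.0 * 0.328961 = 4133419.1 m = 4133.4 km

4133.4


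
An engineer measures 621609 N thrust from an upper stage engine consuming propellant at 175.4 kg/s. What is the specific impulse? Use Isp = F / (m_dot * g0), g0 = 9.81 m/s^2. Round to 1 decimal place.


Step 1: m_dot * g0 = 175.4 * 9.81 = 1720.67
Step 2: Isp = 621609 / 1720.67 = 361.3 s

361.3


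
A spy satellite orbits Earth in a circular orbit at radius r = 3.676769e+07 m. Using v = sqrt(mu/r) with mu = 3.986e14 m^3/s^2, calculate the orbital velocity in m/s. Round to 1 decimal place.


Step 1: mu / r = 3.986e14 / 3.676769e+07 = 10841040.0545
Step 2: v = sqrt(10841040.0545) = 3292.6 m/s

3292.6


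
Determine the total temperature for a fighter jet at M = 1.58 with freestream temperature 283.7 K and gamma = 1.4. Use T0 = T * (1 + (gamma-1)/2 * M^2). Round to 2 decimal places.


Step 1: (gamma-1)/2 = 0.2
Step 2: M^2 = 2.4964
Step 3: 1 + 0.2 * 2.4964 = 1.49928
Step 4: T0 = 283.7 * 1.49928 = 425.35 K

425.35


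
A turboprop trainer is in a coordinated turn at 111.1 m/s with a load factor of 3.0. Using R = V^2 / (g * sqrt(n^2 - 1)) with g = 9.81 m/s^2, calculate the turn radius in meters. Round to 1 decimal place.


Step 1: V^2 = 111.1^2 = 12343.21
Step 2: n^2 - 1 = 3.0^2 - 1 = 8.0
Step 3: sqrt(8.0) = 2.828427
Step 4: R = 12343.21 / (9.81 * 2.828427) = 444.9 m

444.9


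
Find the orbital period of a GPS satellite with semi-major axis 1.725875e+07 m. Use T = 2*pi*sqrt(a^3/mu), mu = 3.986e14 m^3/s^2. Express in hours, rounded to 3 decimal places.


Step 1: a^3 / mu = 5.140768e+21 / 3.986e14 = 1.289706e+07
Step 2: sqrt(1.289706e+07) = 3591.2477 s
Step 3: T = 2*pi * 3591.2477 = 22564.47 s
Step 4: T in hours = 22564.47 / 3600 = 6.268 hours

6.268


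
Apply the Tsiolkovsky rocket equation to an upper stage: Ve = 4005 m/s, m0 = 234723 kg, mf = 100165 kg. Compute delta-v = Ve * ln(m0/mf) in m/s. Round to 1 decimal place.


Step 1: Mass ratio m0/mf = 234723 / 100165 = 2.343363
Step 2: ln(2.343363) = 0.851587
Step 3: delta-v = 4005 * 0.851587 = 3410.6 m/s

3410.6


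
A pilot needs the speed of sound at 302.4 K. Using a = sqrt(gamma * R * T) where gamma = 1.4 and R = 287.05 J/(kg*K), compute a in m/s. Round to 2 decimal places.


Step 1: gamma * R * T = 1.4 * 287.05 * 302.4 = 121525.488
Step 2: a = sqrt(121525.488) = 348.61 m/s

348.61


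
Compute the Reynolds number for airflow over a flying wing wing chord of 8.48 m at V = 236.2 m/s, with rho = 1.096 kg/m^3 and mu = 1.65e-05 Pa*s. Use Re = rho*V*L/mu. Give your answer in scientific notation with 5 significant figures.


Step 1: Numerator = rho * V * L = 1.096 * 236.2 * 8.48 = 2195.261696
Step 2: Re = 2195.261696 / 1.65e-05
Step 3: Re = 1.3305e+08

1.3305e+08


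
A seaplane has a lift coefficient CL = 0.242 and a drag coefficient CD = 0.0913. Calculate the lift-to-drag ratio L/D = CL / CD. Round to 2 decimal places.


Step 1: L/D = CL / CD = 0.242 / 0.0913
Step 2: L/D = 2.65

2.65


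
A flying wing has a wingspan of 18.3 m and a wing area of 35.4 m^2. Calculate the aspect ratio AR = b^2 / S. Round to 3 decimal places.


Step 1: b^2 = 18.3^2 = 334.89
Step 2: AR = 334.89 / 35.4 = 9.460

9.460


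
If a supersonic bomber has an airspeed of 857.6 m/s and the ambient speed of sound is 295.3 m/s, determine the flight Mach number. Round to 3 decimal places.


Step 1: M = V / a = 857.6 / 295.3
Step 2: M = 2.904

2.904


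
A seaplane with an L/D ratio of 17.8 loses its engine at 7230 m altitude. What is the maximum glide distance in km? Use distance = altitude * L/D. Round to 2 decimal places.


Step 1: Glide distance = altitude * L/D = 7230 * 17.8 = 128694.0 m
Step 2: Convert to km: 128694.0 / 1000 = 128.69 km

128.69


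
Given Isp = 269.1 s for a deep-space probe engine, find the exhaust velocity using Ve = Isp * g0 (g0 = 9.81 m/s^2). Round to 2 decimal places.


Step 1: Ve = Isp * g0 = 269.1 * 9.81
Step 2: Ve = 2639.87 m/s

2639.87


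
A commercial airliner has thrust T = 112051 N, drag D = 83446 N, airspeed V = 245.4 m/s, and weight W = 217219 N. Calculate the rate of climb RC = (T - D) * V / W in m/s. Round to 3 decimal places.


Step 1: Excess thrust = T - D = 112051 - 83446 = 28605 N
Step 2: Excess power = 28605 * 245.4 = 7019667.0 W
Step 3: RC = 7019667.0 / 217219 = 32.316 m/s

32.316


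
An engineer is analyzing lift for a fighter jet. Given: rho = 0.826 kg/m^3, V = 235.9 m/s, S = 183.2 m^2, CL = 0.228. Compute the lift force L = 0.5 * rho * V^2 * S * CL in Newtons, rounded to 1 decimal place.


Step 1: Calculate dynamic pressure q = 0.5 * 0.826 * 235.9^2 = 0.5 * 0.826 * 55648.81 = 22982.9585 Pa
Step 2: Multiply by wing area and lift coefficient: L = 22982.9585 * 183.2 * 0.228
Step 3: L = 4210478.0027 * 0.228 = 959989.0 N

959989.0


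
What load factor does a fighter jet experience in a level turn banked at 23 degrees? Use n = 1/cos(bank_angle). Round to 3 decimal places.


Step 1: Convert 23 degrees to radians = 0.401426
Step 2: cos(23 deg) = 0.920505
Step 3: n = 1 / 0.920505 = 1.086

1.086


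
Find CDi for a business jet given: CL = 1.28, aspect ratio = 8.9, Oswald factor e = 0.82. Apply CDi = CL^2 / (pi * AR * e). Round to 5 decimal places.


Step 1: CL^2 = 1.28^2 = 1.6384
Step 2: pi * AR * e = 3.14159 * 8.9 * 0.82 = 22.927343
Step 3: CDi = 1.6384 / 22.927343 = 0.07146

0.07146


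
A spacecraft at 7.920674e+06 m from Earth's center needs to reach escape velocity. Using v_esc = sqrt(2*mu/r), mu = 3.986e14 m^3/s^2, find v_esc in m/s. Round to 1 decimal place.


Step 1: 2*mu/r = 2 * 3.986e14 / 7.920674e+06 = 100648000.4101
Step 2: v_esc = sqrt(100648000.4101) = 10032.3 m/s

10032.3


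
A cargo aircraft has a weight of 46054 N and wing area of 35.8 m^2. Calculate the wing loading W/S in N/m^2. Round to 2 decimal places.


Step 1: Wing loading = W / S = 46054 / 35.8
Step 2: Wing loading = 1286.42 N/m^2

1286.42


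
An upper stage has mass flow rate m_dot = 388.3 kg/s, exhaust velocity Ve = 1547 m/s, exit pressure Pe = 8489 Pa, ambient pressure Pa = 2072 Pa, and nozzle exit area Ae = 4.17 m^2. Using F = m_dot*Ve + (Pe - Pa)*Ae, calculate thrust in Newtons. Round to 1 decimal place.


Step 1: Momentum thrust = m_dot * Ve = 388.3 * 1547 = 600700.1 N
Step 2: Pressure thrust = (Pe - Pa) * Ae = (8489 - 2072) * 4.17 = 26758.89 N
Step 3: Total thrust F = 600700.1 + 26758.89 = 627459.0 N

627459.0


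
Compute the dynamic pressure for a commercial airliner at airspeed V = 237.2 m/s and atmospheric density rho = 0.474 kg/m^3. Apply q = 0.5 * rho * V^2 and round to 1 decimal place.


Step 1: V^2 = 237.2^2 = 56263.84
Step 2: q = 0.5 * 0.474 * 56263.84
Step 3: q = 13334.5 Pa

13334.5


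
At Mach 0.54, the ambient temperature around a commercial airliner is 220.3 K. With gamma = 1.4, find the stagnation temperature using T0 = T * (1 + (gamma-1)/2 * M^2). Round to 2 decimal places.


Step 1: (gamma-1)/2 = 0.2
Step 2: M^2 = 0.2916
Step 3: 1 + 0.2 * 0.2916 = 1.05832
Step 4: T0 = 220.3 * 1.05832 = 233.15 K

233.15


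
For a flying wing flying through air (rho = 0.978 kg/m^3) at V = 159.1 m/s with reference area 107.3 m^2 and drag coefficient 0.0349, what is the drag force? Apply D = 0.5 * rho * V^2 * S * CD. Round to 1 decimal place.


Step 1: Dynamic pressure q = 0.5 * 0.978 * 159.1^2 = 12377.9641 Pa
Step 2: Drag D = q * S * CD = 12377.9641 * 107.3 * 0.0349
Step 3: D = 46352.6 N

46352.6


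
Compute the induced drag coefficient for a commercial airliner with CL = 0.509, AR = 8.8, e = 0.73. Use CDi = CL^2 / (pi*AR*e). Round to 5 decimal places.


Step 1: CL^2 = 0.509^2 = 0.259081
Step 2: pi * AR * e = 3.14159 * 8.8 * 0.73 = 20.181591
Step 3: CDi = 0.259081 / 20.181591 = 0.01284

0.01284


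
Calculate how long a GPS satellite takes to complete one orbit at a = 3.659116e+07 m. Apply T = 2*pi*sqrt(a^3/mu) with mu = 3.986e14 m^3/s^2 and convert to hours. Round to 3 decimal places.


Step 1: a^3 / mu = 4.899238e+22 / 3.986e14 = 1.229111e+08
Step 2: sqrt(1.229111e+08) = 11086.5296 s
Step 3: T = 2*pi * 11086.5296 = 69658.72 s
Step 4: T in hours = 69658.72 / 3600 = 19.350 hours

19.350


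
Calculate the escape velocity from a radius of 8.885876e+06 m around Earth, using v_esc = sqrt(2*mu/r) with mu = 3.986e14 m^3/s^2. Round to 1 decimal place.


Step 1: 2*mu/r = 2 * 3.986e14 / 8.885876e+06 = 89715409.0379
Step 2: v_esc = sqrt(89715409.0379) = 9471.8 m/s

9471.8


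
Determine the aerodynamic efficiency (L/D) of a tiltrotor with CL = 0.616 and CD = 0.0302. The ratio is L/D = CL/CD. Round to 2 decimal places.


Step 1: L/D = CL / CD = 0.616 / 0.0302
Step 2: L/D = 20.40

20.40


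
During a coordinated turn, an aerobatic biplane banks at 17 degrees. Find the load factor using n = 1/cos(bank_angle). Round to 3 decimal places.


Step 1: Convert 17 degrees to radians = 0.296706
Step 2: cos(17 deg) = 0.956305
Step 3: n = 1 / 0.956305 = 1.046

1.046


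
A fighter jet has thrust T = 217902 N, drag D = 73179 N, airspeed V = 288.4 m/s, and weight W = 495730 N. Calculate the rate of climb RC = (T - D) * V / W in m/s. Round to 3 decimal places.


Step 1: Excess thrust = T - D = 217902 - 73179 = 144723 N
Step 2: Excess power = 144723 * 288.4 = 41738113.2 W
Step 3: RC = 41738113.2 / 495730 = 84.195 m/s

84.195


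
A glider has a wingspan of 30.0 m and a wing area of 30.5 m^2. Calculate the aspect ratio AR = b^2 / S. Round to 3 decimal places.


Step 1: b^2 = 30.0^2 = 900.0
Step 2: AR = 900.0 / 30.5 = 29.508

29.508


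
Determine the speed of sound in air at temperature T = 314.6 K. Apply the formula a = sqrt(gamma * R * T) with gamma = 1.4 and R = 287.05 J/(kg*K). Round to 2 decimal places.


Step 1: gamma * R * T = 1.4 * 287.05 * 314.6 = 126428.302
Step 2: a = sqrt(126428.302) = 355.57 m/s

355.57


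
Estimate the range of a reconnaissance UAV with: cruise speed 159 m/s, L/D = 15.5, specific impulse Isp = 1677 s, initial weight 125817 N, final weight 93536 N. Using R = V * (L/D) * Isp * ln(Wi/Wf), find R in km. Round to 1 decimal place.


Step 1: Coefficient = V * (L/D) * Isp = 159 * 15.5 * 1677 = 4132966.5 m
Step 2: Wi/Wf = 125817 / 93536 = 1.345118
Step 3: ln(1.345118) = 0.296482
Step 4: R = 4132966.5 * 0.296482 = 1225350.5 m = 1225.4 km

1225.4
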